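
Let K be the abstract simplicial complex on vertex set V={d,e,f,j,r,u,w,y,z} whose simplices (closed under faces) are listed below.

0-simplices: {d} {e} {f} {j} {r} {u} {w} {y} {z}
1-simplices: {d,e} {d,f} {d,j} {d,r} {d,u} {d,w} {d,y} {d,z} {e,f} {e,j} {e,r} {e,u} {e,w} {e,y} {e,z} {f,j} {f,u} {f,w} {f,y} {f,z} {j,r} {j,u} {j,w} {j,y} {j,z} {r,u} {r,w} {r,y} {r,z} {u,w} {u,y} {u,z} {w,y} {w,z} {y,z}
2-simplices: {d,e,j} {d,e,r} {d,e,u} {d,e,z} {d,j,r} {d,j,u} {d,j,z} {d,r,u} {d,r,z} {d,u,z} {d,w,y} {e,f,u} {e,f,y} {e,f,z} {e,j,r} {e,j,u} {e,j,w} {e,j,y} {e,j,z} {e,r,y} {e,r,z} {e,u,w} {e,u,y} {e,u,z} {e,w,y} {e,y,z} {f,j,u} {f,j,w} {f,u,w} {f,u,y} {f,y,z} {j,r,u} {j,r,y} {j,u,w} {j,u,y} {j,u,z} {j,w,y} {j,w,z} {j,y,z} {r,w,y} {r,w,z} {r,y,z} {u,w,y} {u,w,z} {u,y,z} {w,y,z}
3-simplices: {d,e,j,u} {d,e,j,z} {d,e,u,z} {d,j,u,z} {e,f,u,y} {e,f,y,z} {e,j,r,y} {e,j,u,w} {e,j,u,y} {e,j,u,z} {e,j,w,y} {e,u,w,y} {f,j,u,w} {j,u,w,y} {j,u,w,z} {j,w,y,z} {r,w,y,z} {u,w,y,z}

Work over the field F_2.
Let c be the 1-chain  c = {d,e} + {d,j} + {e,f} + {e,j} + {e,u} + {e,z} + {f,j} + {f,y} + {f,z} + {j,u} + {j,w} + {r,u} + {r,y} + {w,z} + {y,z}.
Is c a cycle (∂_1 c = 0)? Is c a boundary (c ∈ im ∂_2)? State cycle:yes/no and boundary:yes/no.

n_0=9 n_1=35 n_2=46 n_3=18  [Z2]
∂1: piv[de,df,dj,dr,du,dw,dy,dz] rk=8  ker:ef,ej,er,eu,ew,ey,ez,fj,fu,fw,fy,fz,jr,ju,jw,jy,jz,ru,rw,ry,rz,uw,uy,uz,wy,wz,yz
∂2: piv[dej,der,deu,dez,djr,dju,djz,dru,drz,duz,dwy,efu,efy,efz,ejw,ejy,ery,euw,euy,ewy,eyz,fju,fjw,jwz,rwy] rk=25  ker:ejr,eju,ejz,erz,euz,fuw,fuy,fyz,jru,jry,juw,juy,juz,jwy,jyz,rwz,ryz,uwy,uwz,uyz,wyz
∂3: piv[deju,dejz,deuz,djuz,efuy,efyz,ejry,ejuw,ejuy,ejwy,euwy,fjuw,juwz,jwyz,rwyz,uwyz] rk=16  ker:ejuz,juwy
∂1c = {e} + {j} + {u} + {y}

cycle:no boundary:no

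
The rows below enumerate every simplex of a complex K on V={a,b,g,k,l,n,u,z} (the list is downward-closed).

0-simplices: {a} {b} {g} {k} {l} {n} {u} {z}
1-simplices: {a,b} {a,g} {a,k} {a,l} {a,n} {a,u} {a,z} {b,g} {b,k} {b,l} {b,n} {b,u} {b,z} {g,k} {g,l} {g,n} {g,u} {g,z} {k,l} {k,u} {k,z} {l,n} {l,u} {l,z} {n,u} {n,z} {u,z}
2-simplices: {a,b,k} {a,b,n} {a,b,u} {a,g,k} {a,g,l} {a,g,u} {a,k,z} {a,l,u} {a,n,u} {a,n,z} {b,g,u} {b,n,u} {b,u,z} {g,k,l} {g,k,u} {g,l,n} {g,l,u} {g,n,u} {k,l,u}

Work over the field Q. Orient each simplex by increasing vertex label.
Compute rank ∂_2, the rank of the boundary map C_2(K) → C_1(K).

n_0=8 n_1=27 n_2=19  [Q]
∂1: piv[ab,ag,ak,al,an,au,az] rk=7  ker:bg,bk,bl,bn,bu,bz,gk,gl,gn,gu,gz,kl,ku,kz,ln,lu,lz,nu,nz,uz
∂2: piv[abk,abn,abu,agk,agl,agu,akz,alu,anu,anz,bgu,buz,gkl,gku,gln,gnu] rk=16  ker:bnu,glu,klu
rk∂_2=16

rank∂_2=16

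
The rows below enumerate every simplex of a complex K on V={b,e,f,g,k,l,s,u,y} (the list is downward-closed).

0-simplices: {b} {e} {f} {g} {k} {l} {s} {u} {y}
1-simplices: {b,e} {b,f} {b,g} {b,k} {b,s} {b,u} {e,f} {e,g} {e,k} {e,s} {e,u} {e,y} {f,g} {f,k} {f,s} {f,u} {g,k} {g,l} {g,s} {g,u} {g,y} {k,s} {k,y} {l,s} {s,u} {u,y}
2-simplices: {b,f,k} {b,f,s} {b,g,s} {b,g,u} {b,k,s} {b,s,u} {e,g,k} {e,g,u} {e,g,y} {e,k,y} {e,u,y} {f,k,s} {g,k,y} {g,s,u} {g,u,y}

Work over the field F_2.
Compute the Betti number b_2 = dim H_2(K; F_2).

n_0=9 n_1=26 n_2=15  [Z2]
∂1: piv[be,bf,bg,bk,bs,bu,ey,gl] rk=8  ker:ef,eg,ek,es,eu,fg,fk,fs,fu,gk,gs,gu,gy,ks,ky,ls,su,uy
∂2: piv[bfk,bfs,bgs,bgu,bks,bsu,egk,egu,egy,eky,euy] rk=11  ker:fks,gky,gsu,guy
b_2=(15−11)−0=4

b_2=4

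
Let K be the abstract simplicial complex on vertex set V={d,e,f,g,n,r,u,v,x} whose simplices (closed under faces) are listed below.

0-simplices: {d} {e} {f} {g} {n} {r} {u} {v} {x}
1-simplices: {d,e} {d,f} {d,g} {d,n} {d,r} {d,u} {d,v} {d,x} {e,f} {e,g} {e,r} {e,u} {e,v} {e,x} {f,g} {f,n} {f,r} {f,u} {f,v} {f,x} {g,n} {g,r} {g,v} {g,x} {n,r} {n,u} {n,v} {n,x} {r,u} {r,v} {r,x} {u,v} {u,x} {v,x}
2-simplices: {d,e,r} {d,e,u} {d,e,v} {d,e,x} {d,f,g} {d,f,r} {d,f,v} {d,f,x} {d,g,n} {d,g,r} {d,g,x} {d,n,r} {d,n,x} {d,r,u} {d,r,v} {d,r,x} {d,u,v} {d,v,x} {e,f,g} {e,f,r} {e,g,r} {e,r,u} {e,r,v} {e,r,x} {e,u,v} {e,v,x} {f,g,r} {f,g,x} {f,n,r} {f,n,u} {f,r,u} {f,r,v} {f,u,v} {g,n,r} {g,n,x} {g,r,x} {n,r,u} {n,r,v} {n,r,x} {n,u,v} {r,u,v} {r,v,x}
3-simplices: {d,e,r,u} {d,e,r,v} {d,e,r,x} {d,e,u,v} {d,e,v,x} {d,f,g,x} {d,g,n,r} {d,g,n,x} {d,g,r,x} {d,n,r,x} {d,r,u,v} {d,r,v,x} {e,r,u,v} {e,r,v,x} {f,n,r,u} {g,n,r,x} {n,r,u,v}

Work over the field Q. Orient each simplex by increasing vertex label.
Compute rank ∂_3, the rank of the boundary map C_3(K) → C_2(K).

rank∂_3=14

n_0=9 n_1=34 n_2=42 n_3=17  [Q]
∂1: piv[de,df,dg,dn,dr,du,dv,dx] rk=8  ker:ef,eg,er,eu,ev,ex,fg,fn,fr,fu,fv,fx,gn,gr,gv,gx,nr,nu,nv,nx,ru,rv,rx,uv,ux,vx
∂2: piv[der,deu,dev,dex,dfg,dfr,dfv,dfx,dgn,dgr,dgx,dnr,dnx,dru,drv,drx,duv,dvx,efg,efr,fnr,fnu,fru,nrv] rk=24  ker:egr,eru,erv,erx,euv,evx,fgr,fgx,frv,fuv,gnr,gnx,grx,nru,nrx,nuv,ruv,rvx
∂3: piv[deru,derv,derx,deuv,devx,dfgx,dgnr,dgnx,dgrx,dnrx,druv,drvx,fnru,nruv] rk=14  ker:eruv,ervx,gnrx
rk∂_3=14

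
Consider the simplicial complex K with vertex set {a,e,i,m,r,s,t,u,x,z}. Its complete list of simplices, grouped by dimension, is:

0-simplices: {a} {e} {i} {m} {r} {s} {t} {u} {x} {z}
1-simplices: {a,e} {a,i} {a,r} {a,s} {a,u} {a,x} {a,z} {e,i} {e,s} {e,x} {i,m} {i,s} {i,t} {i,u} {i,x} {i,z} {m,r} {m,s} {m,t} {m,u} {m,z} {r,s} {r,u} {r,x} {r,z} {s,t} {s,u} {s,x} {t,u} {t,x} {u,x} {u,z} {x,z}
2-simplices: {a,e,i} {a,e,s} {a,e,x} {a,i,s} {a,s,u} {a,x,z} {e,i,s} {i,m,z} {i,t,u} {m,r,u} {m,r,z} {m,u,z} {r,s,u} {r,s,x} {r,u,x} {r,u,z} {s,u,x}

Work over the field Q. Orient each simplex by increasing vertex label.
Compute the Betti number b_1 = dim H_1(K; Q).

n_0=10 n_1=33 n_2=17  [Q]
∂1: piv[ae,ai,ar,as,au,ax,az,im,it] rk=9  ker:ei,es,ex,is,iu,ix,iz,mr,ms,mt,mu,mz,rs,ru,rx,rz,st,su,sx,tu,tx,ux,uz,xz
∂2: piv[aei,aes,aex,ais,asu,axz,imz,itu,mru,mrz,muz,rsu,rsx,rux] rk=14  ker:eis,ruz,sux
b_1=(33−9)−14=10

b_1=10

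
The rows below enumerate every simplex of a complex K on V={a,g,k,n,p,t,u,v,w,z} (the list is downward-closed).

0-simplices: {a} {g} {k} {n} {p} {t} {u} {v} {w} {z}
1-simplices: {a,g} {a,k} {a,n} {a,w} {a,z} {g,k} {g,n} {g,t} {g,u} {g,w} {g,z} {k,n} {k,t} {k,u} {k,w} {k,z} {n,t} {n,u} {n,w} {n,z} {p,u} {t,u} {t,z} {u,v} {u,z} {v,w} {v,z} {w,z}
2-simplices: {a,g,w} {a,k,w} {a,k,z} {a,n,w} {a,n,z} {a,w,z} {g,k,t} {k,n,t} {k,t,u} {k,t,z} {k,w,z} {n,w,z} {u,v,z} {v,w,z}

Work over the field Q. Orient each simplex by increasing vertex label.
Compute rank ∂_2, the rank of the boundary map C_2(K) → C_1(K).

n_0=10 n_1=28 n_2=14  [Q]
∂1: piv[ag,ak,an,aw,az,gt,gu,pu,uv] rk=9  ker:gk,gn,gw,gz,kn,kt,ku,kw,kz,nt,nu,nw,nz,tu,tz,uz,vw,vz,wz
∂2: piv[agw,akw,akz,anw,anz,awz,gkt,knt,ktu,ktz,uvz,vwz] rk=12  ker:kwz,nwz
rk∂_2=12

rank∂_2=12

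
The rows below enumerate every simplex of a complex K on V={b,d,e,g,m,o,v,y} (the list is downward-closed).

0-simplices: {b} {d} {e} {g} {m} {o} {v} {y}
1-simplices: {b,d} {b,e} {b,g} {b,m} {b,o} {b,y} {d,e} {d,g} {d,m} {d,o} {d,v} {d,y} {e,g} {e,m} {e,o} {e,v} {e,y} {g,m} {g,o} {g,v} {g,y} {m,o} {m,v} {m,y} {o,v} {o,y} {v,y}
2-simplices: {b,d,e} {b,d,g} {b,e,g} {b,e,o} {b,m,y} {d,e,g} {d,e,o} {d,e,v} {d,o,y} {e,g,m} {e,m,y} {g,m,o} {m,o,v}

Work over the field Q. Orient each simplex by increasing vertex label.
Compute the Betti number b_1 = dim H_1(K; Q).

n_0=8 n_1=27 n_2=13  [Q]
∂1: piv[bd,be,bg,bm,bo,by,dv] rk=7  ker:de,dg,dm,do,dy,eg,em,eo,ev,ey,gm,go,gv,gy,mo,mv,my,ov,oy,vy
∂2: piv[bde,bdg,beg,beo,bmy,deo,dev,doy,egm,emy,gmo,mov] rk=12  ker:deg
b_1=(27−7)−12=8

b_1=8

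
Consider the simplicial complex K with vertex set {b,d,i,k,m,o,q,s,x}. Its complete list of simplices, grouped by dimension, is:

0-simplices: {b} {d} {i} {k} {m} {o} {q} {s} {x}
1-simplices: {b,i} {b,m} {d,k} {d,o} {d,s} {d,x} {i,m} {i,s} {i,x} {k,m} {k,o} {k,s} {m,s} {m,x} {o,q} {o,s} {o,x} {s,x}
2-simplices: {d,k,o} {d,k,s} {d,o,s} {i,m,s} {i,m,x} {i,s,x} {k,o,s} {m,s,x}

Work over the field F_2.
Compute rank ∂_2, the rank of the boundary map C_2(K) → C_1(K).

rank∂_2=6

n_0=9 n_1=18 n_2=8  [Z2]
∂1: piv[bi,bm,dk,do,ds,dx,is,oq] rk=8  ker:im,ix,km,ko,ks,ms,mx,os,ox,sx
∂2: piv[dko,dks,dos,ims,imx,isx] rk=6  ker:kos,msx
rk∂_2=6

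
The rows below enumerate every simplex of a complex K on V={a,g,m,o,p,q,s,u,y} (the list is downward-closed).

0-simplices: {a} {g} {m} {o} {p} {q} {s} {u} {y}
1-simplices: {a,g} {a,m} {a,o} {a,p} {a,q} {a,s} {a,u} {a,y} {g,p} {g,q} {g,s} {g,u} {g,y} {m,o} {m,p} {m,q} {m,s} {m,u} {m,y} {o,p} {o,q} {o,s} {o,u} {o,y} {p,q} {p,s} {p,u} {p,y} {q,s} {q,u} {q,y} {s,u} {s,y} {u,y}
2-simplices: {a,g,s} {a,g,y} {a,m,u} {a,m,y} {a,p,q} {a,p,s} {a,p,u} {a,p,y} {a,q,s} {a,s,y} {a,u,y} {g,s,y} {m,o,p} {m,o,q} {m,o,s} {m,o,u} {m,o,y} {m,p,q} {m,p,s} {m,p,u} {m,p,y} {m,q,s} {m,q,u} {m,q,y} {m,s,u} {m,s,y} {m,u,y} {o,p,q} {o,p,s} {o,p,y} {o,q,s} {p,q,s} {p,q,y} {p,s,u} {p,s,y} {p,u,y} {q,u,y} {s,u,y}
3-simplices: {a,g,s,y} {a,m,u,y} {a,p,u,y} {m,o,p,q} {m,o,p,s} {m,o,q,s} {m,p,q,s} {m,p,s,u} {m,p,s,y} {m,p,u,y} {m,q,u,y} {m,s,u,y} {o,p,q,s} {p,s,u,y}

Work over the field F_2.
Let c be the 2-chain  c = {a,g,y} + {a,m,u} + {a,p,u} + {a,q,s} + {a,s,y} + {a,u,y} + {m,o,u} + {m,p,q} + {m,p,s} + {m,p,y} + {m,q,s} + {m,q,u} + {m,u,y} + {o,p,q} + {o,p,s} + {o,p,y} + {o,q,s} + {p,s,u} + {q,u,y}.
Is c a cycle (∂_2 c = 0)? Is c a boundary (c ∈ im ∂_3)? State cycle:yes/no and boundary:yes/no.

cycle:no boundary:no

n_0=9 n_1=34 n_2=38 n_3=14  [Z2]
∂1: piv[ag,am,ao,ap,aq,as,au,ay] rk=8  ker:gp,gq,gs,gu,gy,mo,mp,mq,ms,mu,my,op,oq,os,ou,oy,pq,ps,pu,py,qs,qu,qy,su,sy,uy
∂2: piv[ags,agy,amu,amy,apq,aps,apu,apy,aqs,asy,auy,mop,moq,mos,mou,moy,mpq,mps,mpu,mqu,mqy,msu] rk=22  ker:gsy,mpy,mqs,msy,muy,opq,ops,opy,oqs,pqs,pqy,psu,psy,puy,quy,suy
∂3: piv[agsy,amuy,apuy,mopq,mops,moqs,mpqs,mpsu,mpsy,mpuy,mquy,msuy] rk=12  ker:opqs,psuy
∂2c = {a,g} + {a,m} + {a,p} + {a,q} + {a,u} + {a,y} + {g,y} + {m,o} + {m,p} + {m,q} + {o,p} + {o,u} + {o,y} + {p,s} + {q,s} + {q,y} + {s,u} + {s,y} + {u,y}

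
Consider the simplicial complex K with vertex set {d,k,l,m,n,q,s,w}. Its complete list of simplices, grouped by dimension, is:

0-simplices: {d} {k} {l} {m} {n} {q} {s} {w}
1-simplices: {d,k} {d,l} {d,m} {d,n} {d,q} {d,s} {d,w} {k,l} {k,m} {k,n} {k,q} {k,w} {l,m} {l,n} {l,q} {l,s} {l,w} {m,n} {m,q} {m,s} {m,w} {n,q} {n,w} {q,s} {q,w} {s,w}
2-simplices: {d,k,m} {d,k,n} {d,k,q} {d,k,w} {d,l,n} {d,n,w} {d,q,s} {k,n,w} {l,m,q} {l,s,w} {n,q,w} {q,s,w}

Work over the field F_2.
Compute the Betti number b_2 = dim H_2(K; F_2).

b_2=1

n_0=8 n_1=26 n_2=12  [Z2]
∂1: piv[dk,dl,dm,dn,dq,ds,dw] rk=7  ker:kl,km,kn,kq,kw,lm,ln,lq,ls,lw,mn,mq,ms,mw,nq,nw,qs,qw,sw
∂2: piv[dkm,dkn,dkq,dkw,dln,dnw,dqs,lmq,lsw,nqw,qsw] rk=11  ker:knw
b_2=(12−11)−0=1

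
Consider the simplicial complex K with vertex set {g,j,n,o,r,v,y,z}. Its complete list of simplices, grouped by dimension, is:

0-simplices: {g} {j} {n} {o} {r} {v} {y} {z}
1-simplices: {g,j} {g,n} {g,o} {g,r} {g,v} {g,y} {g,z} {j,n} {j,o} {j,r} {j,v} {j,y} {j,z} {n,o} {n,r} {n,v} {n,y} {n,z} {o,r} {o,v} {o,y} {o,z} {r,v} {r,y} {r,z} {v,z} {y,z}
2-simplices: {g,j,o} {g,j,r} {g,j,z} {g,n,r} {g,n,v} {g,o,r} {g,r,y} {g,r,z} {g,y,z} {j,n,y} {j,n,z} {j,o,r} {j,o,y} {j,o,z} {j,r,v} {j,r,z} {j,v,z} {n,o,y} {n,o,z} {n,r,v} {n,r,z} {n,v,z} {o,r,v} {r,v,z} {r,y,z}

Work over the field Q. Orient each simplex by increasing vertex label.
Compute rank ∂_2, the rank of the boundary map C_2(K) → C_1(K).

rank∂_2=19

n_0=8 n_1=27 n_2=25  [Q]
∂1: piv[gj,gn,go,gr,gv,gy,gz] rk=7  ker:jn,jo,jr,jv,jy,jz,no,nr,nv,ny,nz,or,ov,oy,oz,rv,ry,rz,vz,yz
∂2: piv[gjo,gjr,gjz,gnr,gnv,gor,gry,grz,gyz,jny,jnz,joy,joz,jrv,jvz,noy,nrv,nrz,orv] rk=19  ker:jor,jrz,noz,nvz,rvz,ryz
rk∂_2=19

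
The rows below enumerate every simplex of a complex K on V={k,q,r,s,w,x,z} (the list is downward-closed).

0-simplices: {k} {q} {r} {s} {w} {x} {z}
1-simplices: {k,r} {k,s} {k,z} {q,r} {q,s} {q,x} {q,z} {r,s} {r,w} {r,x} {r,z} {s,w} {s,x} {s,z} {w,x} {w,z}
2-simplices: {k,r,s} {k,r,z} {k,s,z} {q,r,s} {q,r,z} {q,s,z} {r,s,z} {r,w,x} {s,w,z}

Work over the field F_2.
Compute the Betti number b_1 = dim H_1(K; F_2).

b_1=3

n_0=7 n_1=16 n_2=9  [Z2]
∂1: piv[kr,ks,kz,qr,qx,rw] rk=6  ker:qs,qz,rs,rx,rz,sw,sx,sz,wx,wz
∂2: piv[krs,krz,ksz,qrs,qrz,rwx,swz] rk=7  ker:qsz,rsz
b_1=(16−6)−7=3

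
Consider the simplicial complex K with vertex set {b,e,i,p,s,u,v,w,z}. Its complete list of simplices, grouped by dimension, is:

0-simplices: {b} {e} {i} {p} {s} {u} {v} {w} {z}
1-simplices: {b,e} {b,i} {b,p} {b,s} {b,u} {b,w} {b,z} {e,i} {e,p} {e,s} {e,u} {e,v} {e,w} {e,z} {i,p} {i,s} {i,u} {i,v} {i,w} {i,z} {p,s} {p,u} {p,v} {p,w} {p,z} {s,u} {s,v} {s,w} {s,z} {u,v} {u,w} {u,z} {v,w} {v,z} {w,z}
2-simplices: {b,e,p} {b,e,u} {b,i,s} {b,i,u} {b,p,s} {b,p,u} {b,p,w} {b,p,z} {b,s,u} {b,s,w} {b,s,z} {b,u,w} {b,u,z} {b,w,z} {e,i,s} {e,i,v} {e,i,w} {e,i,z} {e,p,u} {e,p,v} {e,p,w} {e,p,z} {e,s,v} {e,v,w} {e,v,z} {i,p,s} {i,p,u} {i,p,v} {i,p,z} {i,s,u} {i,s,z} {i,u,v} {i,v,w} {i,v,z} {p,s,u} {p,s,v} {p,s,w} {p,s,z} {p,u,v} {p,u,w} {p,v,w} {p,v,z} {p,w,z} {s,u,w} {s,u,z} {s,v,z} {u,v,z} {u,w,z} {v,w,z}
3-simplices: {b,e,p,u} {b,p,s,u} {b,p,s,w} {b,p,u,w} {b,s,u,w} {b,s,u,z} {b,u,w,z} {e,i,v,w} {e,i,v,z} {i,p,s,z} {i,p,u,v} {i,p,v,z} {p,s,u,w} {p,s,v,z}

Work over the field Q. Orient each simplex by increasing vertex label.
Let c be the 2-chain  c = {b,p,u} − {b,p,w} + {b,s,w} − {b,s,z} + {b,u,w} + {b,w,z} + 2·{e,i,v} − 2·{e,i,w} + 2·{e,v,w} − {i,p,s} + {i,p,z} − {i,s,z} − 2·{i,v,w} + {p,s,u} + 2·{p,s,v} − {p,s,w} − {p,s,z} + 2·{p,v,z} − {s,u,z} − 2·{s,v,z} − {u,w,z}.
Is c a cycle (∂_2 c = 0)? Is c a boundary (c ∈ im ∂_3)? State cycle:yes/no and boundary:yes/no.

cycle:yes boundary:yes

n_0=9 n_1=35 n_2=49 n_3=14  [Q]
∂1: piv[be,bi,bp,bs,bu,bw,bz,ev] rk=8  ker:ei,ep,es,eu,ew,ez,ip,is,iu,iv,iw,iz,ps,pu,pv,pw,pz,su,sv,sw,sz,uv,uw,uz,vw,vz,wz
∂2: piv[bep,beu,bis,biu,bps,bpu,bpw,bpz,bsu,bsw,bsz,buw,buz,bwz,eis,eiv,eiw,eiz,epv,epw,epz,esv,evw,evz,ips,ipv,iuv] rk=27  ker:epu,ipu,ipz,isu,isz,ivw,ivz,psu,psv,psw,psz,puv,puw,pvw,pvz,pwz,suw,suz,svz,uvz,uwz,vwz
∂3: piv[bepu,bpsu,bpsw,bpuw,bsuw,bsuz,buwz,eivw,eivz,ipsz,ipuv,ipvz,psvz] rk=13  ker:psuw
∂2c = 0
c vs im∂3: reduces to 0 ⇒ boundary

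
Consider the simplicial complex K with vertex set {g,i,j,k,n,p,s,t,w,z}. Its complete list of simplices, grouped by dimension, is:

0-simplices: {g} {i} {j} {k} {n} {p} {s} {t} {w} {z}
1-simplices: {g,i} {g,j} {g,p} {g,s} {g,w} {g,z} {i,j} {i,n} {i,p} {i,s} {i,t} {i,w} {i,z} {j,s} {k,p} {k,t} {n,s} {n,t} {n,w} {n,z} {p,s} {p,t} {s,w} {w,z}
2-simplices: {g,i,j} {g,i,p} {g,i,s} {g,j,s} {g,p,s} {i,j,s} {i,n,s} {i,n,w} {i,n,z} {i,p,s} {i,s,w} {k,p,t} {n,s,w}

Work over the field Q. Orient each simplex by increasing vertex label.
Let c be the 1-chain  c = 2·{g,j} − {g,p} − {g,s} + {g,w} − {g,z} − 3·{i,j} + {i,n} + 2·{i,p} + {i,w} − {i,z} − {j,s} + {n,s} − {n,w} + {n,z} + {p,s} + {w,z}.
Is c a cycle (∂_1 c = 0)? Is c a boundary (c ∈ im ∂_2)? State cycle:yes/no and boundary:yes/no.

cycle:yes boundary:no

n_0=10 n_1=24 n_2=13  [Q]
∂1: piv[gi,gj,gp,gs,gw,gz,in,it,kp] rk=9  ker:ij,ip,is,iw,iz,js,kt,ns,nt,nw,nz,ps,pt,sw,wz
∂2: piv[gij,gip,gis,gjs,gps,ins,inw,inz,isw,kpt] rk=10  ker:ijs,ips,nsw
∂1c = 0
c vs im∂2: residual ≠ 0 ⇒ not boundary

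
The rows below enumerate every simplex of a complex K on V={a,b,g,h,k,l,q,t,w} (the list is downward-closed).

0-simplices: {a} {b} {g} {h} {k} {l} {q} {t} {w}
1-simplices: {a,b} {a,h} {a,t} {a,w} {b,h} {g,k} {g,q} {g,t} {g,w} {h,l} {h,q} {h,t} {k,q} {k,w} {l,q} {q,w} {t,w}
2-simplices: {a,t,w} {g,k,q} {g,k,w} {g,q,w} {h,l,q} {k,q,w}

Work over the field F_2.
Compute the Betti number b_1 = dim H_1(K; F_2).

n_0=9 n_1=17 n_2=6  [Z2]
∂1: piv[ab,ah,at,aw,gk,gq,gt,hl] rk=8  ker:bh,gw,hq,ht,kq,kw,lq,qw,tw
∂2: piv[atw,gkq,gkw,gqw,hlq] rk=5  ker:kqw
b_1=(17−8)−5=4

b_1=4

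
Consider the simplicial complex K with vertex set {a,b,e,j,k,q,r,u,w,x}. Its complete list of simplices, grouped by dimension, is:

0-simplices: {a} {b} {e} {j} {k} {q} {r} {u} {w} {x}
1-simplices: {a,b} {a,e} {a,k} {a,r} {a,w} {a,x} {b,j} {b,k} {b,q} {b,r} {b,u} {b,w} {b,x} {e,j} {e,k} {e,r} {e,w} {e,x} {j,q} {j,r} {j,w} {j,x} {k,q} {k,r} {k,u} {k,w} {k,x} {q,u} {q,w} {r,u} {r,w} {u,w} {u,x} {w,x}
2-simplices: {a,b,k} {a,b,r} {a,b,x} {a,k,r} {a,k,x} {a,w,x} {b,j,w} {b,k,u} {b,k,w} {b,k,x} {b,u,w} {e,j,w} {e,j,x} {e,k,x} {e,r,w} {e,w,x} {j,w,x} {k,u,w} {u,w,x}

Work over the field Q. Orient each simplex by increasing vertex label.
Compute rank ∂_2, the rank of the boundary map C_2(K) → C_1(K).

rank∂_2=16

n_0=10 n_1=34 n_2=19  [Q]
∂1: piv[ab,ae,ak,ar,aw,ax,bj,bq,bu] rk=9  ker:bk,br,bw,bx,ej,ek,er,ew,ex,jq,jr,jw,jx,kq,kr,ku,kw,kx,qu,qw,ru,rw,uw,ux,wx
∂2: piv[abk,abr,abx,akr,akx,awx,bjw,bku,bkw,buw,ejw,ejx,ekx,erw,ewx,uwx] rk=16  ker:bkx,jwx,kuw
rk∂_2=16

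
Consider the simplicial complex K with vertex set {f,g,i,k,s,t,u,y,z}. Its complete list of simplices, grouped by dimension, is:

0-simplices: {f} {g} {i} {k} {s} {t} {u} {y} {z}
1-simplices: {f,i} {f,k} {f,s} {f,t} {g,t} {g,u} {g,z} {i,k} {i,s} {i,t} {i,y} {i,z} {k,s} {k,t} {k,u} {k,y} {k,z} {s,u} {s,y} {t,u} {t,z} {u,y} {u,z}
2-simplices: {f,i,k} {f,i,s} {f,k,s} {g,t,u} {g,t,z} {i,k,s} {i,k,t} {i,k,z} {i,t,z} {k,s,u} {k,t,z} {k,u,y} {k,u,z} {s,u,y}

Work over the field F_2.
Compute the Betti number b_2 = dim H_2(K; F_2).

n_0=9 n_1=23 n_2=14  [Z2]
∂1: piv[fi,fk,fs,ft,gt,gu,gz,iy] rk=8  ker:ik,is,it,iz,ks,kt,ku,ky,kz,su,sy,tu,tz,uy,uz
∂2: piv[fik,fis,fks,gtu,gtz,ikt,ikz,itz,ksu,kuy,kuz,suy] rk=12  ker:iks,ktz
b_2=(14−12)−0=2

b_2=2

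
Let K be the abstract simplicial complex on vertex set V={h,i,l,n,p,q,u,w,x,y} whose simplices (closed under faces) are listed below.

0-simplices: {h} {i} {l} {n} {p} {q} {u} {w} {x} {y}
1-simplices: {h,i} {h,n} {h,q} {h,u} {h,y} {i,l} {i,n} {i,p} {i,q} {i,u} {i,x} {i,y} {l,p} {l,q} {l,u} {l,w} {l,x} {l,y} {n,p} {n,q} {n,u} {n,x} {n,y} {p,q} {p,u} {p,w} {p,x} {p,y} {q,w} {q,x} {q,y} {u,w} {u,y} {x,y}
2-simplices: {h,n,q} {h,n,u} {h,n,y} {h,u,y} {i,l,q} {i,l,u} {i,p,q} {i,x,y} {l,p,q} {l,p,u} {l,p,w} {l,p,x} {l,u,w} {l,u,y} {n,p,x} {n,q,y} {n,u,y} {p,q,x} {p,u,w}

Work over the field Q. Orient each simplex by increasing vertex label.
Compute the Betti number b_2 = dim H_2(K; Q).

n_0=10 n_1=34 n_2=19  [Q]
∂1: piv[hi,hn,hq,hu,hy,il,ip,ix,lw] rk=9  ker:in,iq,iu,iy,lp,lq,lu,lx,ly,np,nq,nu,nx,ny,pq,pu,pw,px,py,qw,qx,qy,uw,uy,xy
∂2: piv[hnq,hnu,hny,huy,ilq,ilu,ipq,ixy,lpq,lpu,lpw,lpx,luw,luy,npx,nqy,pqx] rk=17  ker:nuy,puw
b_2=(19−17)−0=2

b_2=2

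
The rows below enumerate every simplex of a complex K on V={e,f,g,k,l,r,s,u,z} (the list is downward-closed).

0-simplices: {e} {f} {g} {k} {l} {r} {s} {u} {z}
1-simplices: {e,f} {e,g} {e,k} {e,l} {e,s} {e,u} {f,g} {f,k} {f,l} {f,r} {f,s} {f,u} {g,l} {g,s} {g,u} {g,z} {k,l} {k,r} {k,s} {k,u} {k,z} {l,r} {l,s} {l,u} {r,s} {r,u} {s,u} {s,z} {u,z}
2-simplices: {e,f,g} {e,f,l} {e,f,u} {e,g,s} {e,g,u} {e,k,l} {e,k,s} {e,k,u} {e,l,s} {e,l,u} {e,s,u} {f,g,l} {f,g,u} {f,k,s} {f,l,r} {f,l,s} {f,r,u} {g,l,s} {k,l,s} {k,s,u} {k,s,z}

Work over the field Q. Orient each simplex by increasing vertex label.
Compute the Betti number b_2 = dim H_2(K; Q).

n_0=9 n_1=29 n_2=21  [Q]
∂1: piv[ef,eg,ek,el,es,eu,fr,gz] rk=8  ker:fg,fk,fl,fs,fu,gl,gs,gu,kl,kr,ks,ku,kz,lr,ls,lu,rs,ru,su,sz,uz
∂2: piv[efg,efl,efu,egs,egu,ekl,eks,eku,els,elu,esu,fgl,fks,flr,fls,fru,ksz] rk=17  ker:fgu,gls,kls,ksu
b_2=(21−17)−0=4

b_2=4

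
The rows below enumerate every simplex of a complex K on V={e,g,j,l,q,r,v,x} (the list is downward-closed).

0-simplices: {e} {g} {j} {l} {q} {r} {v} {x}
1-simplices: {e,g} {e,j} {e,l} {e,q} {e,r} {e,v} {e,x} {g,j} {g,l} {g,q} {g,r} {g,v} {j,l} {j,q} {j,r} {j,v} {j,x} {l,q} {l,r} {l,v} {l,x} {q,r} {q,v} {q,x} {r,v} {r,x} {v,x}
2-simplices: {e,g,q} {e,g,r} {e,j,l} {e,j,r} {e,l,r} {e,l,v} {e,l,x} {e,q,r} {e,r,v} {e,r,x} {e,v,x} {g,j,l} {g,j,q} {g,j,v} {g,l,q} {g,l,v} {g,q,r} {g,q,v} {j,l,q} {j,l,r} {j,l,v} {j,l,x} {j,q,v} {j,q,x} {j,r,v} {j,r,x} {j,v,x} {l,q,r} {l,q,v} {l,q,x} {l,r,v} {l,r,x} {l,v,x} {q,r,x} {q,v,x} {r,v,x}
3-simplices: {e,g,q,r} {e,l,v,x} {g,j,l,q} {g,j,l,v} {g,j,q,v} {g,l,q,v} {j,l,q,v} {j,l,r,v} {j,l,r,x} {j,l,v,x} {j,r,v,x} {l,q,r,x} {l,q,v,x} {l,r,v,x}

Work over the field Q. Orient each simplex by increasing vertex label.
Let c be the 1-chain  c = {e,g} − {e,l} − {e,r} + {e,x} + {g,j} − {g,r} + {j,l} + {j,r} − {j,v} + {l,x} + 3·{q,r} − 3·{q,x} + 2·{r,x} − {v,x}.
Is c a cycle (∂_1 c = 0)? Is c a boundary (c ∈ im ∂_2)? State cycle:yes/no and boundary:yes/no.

cycle:no boundary:no

n_0=8 n_1=27 n_2=36 n_3=14  [Q]
∂1: piv[eg,ej,el,eq,er,ev,ex] rk=7  ker:gj,gl,gq,gr,gv,jl,jq,jr,jv,jx,lq,lr,lv,lx,qr,qv,qx,rv,rx,vx
∂2: piv[egq,egr,ejl,ejr,elr,elv,elx,eqr,erv,erx,evx,gjl,gjq,gjv,glq,glv,gqv,jlx,jqx,lqr] rk=20  ker:gqr,jlq,jlr,jlv,jqv,jrv,jrx,jvx,lqv,lqx,lrv,lrx,lvx,qrx,qvx,rvx
∂3: piv[egqr,elvx,gjlq,gjlv,gjqv,glqv,jlrv,jlrx,jlvx,jrvx,lqrx,lqvx] rk=12  ker:jlqv,lrvx
∂1c = {g} − {l}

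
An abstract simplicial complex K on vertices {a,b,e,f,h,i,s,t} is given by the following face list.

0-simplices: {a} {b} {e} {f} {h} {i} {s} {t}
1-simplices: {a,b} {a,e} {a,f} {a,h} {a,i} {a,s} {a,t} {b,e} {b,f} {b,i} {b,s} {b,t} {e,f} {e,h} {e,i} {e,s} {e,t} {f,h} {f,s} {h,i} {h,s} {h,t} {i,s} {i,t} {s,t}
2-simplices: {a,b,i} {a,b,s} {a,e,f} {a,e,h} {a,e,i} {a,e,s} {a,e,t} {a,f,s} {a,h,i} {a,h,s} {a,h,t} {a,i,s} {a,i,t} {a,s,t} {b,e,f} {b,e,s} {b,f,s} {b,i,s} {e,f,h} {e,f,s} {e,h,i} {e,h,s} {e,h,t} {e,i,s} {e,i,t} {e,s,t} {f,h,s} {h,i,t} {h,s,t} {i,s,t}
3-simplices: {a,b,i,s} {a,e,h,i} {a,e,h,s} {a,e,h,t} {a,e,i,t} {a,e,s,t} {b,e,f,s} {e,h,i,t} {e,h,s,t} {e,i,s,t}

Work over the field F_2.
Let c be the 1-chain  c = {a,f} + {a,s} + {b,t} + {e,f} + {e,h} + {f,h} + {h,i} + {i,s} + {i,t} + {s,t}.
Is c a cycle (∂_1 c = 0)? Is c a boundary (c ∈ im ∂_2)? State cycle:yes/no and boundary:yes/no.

n_0=8 n_1=25 n_2=30 n_3=10  [Z2]
∂1: piv[ab,ae,af,ah,ai,as,at] rk=7  ker:be,bf,bi,bs,bt,ef,eh,ei,es,et,fh,fs,hi,hs,ht,is,it,st
∂2: piv[abi,abs,aef,aeh,aei,aes,aet,afs,ahi,ahs,aht,ais,ait,ast,bef,bes,efh] rk=17  ker:bfs,bis,efs,ehi,ehs,eht,eis,eit,est,fhs,hit,hst,ist
∂3: piv[abis,aehi,aehs,aeht,aeit,aest,befs,ehit,ehst,eist] rk=10
∂1c = {b} + {f} + {h} + {i} + {s} + {t}

cycle:no boundary:no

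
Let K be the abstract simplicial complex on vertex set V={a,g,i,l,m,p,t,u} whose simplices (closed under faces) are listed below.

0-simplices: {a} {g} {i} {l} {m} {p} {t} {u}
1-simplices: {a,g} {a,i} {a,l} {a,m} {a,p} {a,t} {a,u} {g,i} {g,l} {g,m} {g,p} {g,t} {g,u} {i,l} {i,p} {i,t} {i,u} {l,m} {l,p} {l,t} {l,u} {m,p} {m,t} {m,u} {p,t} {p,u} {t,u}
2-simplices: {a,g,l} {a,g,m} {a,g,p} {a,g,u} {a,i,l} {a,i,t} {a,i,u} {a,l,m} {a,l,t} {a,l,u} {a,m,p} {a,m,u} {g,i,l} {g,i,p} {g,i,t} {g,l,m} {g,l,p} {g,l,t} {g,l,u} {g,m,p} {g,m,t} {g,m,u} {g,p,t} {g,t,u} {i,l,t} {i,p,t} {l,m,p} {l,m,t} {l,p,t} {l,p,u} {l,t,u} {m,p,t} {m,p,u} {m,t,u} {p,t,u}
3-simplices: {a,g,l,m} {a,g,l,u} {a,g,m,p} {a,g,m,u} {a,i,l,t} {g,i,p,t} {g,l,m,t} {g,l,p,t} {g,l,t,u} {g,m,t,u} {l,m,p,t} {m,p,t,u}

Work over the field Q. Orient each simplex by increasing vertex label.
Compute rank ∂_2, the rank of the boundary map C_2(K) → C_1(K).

n_0=8 n_1=27 n_2=35 n_3=12  [Q]
∂1: piv[ag,ai,al,am,ap,at,au] rk=7  ker:gi,gl,gm,gp,gt,gu,il,ip,it,iu,lm,lp,lt,lu,mp,mt,mu,pt,pu,tu
∂2: piv[agl,agm,agp,agu,ail,ait,aiu,alm,alt,alu,amp,amu,gil,gip,git,glp,gmt,gpt,gtu,lpu] rk=20  ker:glm,glt,glu,gmp,gmu,ilt,ipt,lmp,lmt,lpt,ltu,mpt,mpu,mtu,ptu
∂3: piv[aglm,aglu,agmp,agmu,ailt,gipt,glmt,glpt,gltu,gmtu,lmpt,mptu] rk=12
rk∂_2=20

rank∂_2=20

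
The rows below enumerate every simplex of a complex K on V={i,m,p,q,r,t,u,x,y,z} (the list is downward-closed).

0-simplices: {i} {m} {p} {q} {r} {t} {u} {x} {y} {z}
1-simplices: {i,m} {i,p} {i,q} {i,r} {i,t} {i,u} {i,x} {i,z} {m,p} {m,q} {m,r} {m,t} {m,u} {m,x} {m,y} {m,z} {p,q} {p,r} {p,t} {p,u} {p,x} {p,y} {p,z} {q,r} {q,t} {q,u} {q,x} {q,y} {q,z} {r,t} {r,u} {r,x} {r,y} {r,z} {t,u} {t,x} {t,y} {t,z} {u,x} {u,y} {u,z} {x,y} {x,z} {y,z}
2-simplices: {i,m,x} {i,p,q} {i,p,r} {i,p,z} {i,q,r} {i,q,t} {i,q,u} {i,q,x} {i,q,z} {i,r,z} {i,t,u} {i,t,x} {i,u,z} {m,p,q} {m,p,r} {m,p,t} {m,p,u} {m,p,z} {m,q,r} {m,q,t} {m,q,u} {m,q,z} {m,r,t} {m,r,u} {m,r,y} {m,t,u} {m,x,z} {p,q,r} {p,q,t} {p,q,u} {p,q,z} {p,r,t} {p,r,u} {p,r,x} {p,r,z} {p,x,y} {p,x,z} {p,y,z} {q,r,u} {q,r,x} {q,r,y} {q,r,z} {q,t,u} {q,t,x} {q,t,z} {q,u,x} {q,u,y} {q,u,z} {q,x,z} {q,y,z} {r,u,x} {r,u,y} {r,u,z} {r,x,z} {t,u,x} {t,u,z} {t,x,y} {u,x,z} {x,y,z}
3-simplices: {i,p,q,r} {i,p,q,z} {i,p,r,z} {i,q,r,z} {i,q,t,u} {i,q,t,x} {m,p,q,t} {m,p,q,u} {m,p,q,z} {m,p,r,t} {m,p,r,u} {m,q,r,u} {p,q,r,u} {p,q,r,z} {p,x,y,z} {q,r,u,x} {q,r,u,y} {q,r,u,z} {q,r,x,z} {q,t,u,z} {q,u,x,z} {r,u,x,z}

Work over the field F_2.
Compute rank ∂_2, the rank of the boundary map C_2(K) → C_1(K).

n_0=10 n_1=44 n_2=59 n_3=22  [Z2]
∂1: piv[im,ip,iq,ir,it,iu,ix,iz,my] rk=9  ker:mp,mq,mr,mt,mu,mx,mz,pq,pr,pt,pu,px,py,pz,qr,qt,qu,qx,qy,qz,rt,ru,rx,ry,rz,tu,tx,ty,tz,ux,uy,uz,xy,xz,yz
∂2: piv[imx,ipq,ipr,ipz,iqr,iqt,iqu,iqx,iqz,irz,itu,itx,iuz,mpq,mpr,mpt,mpu,mpz,mqt,mqu,mrt,mru,mry,mxz,prx,pxy,pxz,pyz,qrx,qry,qtz,qux,quy,qyz,txy] rk=35  ker:mqr,mqz,mtu,pqr,pqt,pqu,pqz,prt,pru,prz,qru,qrz,qtu,qtx,quz,qxz,rux,ruy,ruz,rxz,tux,tuz,uxz,xyz
∂3: piv[ipqr,ipqz,iprz,iqrz,iqtu,iqtx,mpqt,mpqu,mpqz,mprt,mpru,mqru,pqru,pxyz,qrux,qruy,qruz,qrxz,qtuz,quxz] rk=20  ker:pqrz,ruxz
rk∂_2=35

rank∂_2=35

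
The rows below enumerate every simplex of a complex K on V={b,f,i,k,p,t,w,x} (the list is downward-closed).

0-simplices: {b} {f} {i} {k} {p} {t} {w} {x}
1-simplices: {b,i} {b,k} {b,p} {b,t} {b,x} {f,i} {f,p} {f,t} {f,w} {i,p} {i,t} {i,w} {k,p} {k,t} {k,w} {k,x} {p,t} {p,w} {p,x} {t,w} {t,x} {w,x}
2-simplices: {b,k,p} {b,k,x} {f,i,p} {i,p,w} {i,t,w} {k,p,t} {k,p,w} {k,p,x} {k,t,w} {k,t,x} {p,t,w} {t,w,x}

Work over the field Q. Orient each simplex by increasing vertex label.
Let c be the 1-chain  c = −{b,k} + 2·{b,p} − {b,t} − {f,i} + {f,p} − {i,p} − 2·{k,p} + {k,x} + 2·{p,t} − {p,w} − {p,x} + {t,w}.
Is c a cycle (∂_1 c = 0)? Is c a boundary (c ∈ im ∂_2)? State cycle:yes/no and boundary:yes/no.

cycle:yes boundary:no

n_0=8 n_1=22 n_2=12  [Q]
∂1: piv[bi,bk,bp,bt,bx,fi,fw] rk=7  ker:fp,ft,ip,it,iw,kp,kt,kw,kx,pt,pw,px,tw,tx,wx
∂2: piv[bkp,bkx,fip,ipw,itw,kpt,kpw,kpx,ktw,ktx,twx] rk=11  ker:ptw
∂1c = 0
c vs im∂2: residual ≠ 0 ⇒ not boundary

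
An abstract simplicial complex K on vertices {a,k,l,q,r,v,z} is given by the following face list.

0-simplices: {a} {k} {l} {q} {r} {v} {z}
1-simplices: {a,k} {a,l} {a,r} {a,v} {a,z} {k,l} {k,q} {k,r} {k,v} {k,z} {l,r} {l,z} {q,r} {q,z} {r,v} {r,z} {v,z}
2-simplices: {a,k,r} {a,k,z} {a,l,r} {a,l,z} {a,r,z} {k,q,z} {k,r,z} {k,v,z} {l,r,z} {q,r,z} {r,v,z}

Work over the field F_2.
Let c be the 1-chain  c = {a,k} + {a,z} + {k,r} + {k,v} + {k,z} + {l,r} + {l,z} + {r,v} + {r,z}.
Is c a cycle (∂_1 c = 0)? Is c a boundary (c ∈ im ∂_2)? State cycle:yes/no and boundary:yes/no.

n_0=7 n_1=17 n_2=11  [Z2]
∂1: piv[ak,al,ar,av,az,kq] rk=6  ker:kl,kr,kv,kz,lr,lz,qr,qz,rv,rz,vz
∂2: piv[akr,akz,alr,alz,arz,kqz,kvz,qrz,rvz] rk=9  ker:krz,lrz
∂1c = 0
c vs im∂2: reduces to 0 ⇒ boundary

cycle:yes boundary:yes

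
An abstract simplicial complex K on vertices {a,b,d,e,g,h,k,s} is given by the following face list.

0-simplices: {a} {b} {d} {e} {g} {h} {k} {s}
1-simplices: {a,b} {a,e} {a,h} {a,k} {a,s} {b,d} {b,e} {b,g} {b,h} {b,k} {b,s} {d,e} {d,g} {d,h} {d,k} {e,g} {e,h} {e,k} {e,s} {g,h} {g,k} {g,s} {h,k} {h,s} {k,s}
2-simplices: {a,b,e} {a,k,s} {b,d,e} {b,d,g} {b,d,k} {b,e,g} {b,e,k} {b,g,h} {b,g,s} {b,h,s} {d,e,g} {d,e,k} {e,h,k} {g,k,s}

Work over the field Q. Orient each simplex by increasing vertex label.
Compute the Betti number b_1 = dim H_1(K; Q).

n_0=8 n_1=25 n_2=14  [Q]
∂1: piv[ab,ae,ah,ak,as,bd,bg] rk=7  ker:be,bh,bk,bs,de,dg,dh,dk,eg,eh,ek,es,gh,gk,gs,hk,hs,ks
∂2: piv[abe,aks,bde,bdg,bdk,beg,bek,bgh,bgs,bhs,ehk,gks] rk=12  ker:deg,dek
b_1=(25−7)−12=6

b_1=6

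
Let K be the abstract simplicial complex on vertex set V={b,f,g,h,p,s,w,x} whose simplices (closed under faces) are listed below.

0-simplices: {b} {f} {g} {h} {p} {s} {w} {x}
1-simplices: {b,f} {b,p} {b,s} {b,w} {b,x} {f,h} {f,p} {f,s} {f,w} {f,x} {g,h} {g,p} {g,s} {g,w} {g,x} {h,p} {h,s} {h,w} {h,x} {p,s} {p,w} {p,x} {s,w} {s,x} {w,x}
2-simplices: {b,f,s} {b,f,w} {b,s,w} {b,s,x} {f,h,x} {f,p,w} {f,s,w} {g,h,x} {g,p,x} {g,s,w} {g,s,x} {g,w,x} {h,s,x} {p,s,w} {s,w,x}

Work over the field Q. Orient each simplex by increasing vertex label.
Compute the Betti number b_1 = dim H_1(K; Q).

n_0=8 n_1=25 n_2=15  [Q]
∂1: piv[bf,bp,bs,bw,bx,fh,gh] rk=7  ker:fp,fs,fw,fx,gp,gs,gw,gx,hp,hs,hw,hx,ps,pw,px,sw,sx,wx
∂2: piv[bfs,bfw,bsw,bsx,fhx,fpw,ghx,gpx,gsw,gsx,gwx,hsx,psw] rk=13  ker:fsw,swx
b_1=(25−7)−13=5

b_1=5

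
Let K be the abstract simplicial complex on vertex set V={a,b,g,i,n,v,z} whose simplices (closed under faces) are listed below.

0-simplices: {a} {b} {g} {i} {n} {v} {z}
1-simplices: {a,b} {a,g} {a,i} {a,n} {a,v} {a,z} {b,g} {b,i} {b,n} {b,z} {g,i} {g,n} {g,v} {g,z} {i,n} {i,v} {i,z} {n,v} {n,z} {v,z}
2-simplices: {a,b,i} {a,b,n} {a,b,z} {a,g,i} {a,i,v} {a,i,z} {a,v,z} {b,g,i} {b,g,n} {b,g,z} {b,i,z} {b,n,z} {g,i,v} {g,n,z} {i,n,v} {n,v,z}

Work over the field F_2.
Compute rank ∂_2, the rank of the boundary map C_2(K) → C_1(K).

n_0=7 n_1=20 n_2=16  [Z2]
∂1: piv[ab,ag,ai,an,av,az] rk=6  ker:bg,bi,bn,bz,gi,gn,gv,gz,in,iv,iz,nv,nz,vz
∂2: piv[abi,abn,abz,agi,aiv,aiz,avz,bgi,bgn,bgz,bnz,giv,inv,nvz] rk=14  ker:biz,gnz
rk∂_2=14

rank∂_2=14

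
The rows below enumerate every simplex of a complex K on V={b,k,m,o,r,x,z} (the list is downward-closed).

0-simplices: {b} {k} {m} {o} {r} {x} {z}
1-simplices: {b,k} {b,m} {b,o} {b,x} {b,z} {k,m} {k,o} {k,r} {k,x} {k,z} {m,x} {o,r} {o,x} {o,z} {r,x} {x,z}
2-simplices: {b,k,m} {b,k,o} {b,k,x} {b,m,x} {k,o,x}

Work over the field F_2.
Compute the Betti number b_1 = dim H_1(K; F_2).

b_1=5

n_0=7 n_1=16 n_2=5  [Z2]
∂1: piv[bk,bm,bo,bx,bz,kr] rk=6  ker:km,ko,kx,kz,mx,or,ox,oz,rx,xz
∂2: piv[bkm,bko,bkx,bmx,kox] rk=5
b_1=(16−6)−5=5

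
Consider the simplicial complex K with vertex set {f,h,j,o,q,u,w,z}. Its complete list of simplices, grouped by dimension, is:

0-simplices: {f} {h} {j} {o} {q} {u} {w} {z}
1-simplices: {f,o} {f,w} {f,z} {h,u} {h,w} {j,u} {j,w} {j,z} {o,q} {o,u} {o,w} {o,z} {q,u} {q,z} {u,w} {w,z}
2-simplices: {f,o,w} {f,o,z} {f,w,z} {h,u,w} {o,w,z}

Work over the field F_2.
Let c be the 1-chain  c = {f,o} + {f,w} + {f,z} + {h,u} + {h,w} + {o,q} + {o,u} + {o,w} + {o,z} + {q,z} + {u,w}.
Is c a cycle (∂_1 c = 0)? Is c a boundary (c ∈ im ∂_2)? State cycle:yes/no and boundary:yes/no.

n_0=8 n_1=16 n_2=5  [Z2]
∂1: piv[fo,fw,fz,hu,hw,ju,oq] rk=7  ker:jw,jz,ou,ow,oz,qu,qz,uw,wz
∂2: piv[fow,foz,fwz,huw] rk=4  ker:owz
∂1c = {f} + {o} + {u} + {z}

cycle:no boundary:no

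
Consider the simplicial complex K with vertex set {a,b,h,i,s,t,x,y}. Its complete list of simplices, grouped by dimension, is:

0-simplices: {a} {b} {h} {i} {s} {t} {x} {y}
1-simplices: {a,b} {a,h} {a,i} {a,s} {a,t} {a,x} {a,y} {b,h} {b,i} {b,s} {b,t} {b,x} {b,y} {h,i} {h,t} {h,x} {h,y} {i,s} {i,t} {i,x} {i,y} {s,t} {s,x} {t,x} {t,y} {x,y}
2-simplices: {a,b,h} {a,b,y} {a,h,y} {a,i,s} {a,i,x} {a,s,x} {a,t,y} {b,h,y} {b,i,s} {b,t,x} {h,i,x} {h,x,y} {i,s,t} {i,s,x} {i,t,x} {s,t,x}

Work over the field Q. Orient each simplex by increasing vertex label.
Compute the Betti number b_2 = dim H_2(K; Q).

b_2=3

n_0=8 n_1=26 n_2=16  [Q]
∂1: piv[ab,ah,ai,as,at,ax,ay] rk=7  ker:bh,bi,bs,bt,bx,by,hi,ht,hx,hy,is,it,ix,iy,st,sx,tx,ty,xy
∂2: piv[abh,aby,ahy,ais,aix,asx,aty,bis,btx,hix,hxy,ist,itx] rk=13  ker:bhy,isx,stx
b_2=(16−13)−0=3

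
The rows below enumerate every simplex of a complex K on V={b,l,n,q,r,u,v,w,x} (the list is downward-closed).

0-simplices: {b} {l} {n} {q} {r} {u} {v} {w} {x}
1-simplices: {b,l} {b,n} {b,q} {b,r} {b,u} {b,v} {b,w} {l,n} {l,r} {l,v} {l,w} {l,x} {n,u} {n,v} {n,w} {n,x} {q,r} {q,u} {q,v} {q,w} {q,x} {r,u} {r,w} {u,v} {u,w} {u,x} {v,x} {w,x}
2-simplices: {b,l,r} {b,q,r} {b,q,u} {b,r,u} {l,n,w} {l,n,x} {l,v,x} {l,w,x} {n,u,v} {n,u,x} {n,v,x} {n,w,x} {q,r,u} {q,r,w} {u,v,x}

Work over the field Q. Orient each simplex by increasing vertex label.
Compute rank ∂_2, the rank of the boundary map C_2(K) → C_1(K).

n_0=9 n_1=28 n_2=15  [Q]
∂1: piv[bl,bn,bq,br,bu,bv,bw,lx] rk=8  ker:ln,lr,lv,lw,nu,nv,nw,nx,qr,qu,qv,qw,qx,ru,rw,uv,uw,ux,vx,wx
∂2: piv[blr,bqr,bqu,bru,lnw,lnx,lvx,lwx,nuv,nux,nvx,qrw] rk=12  ker:nwx,qru,uvx
rk∂_2=12

rank∂_2=12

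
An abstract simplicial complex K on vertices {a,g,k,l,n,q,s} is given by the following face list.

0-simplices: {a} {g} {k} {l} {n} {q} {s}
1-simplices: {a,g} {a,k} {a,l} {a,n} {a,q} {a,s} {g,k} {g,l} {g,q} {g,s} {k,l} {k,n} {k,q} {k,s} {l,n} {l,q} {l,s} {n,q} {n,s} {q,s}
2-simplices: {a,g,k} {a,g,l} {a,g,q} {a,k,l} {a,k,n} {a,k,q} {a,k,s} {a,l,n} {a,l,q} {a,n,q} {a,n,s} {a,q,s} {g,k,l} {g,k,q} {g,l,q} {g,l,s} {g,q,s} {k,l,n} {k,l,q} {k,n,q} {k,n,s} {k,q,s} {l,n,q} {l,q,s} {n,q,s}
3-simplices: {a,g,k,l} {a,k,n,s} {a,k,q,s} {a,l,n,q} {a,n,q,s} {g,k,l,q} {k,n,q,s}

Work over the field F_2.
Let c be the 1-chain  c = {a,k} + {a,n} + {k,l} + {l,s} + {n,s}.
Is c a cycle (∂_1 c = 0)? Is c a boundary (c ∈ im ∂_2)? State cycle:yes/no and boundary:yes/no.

cycle:yes boundary:yes

n_0=7 n_1=20 n_2=25 n_3=7  [Z2]
∂1: piv[ag,ak,al,an,aq,as] rk=6  ker:gk,gl,gq,gs,kl,kn,kq,ks,ln,lq,ls,nq,ns,qs
∂2: piv[agk,agl,agq,akl,akn,akq,aks,aln,alq,anq,ans,aqs,gls,gqs] rk=14  ker:gkl,gkq,glq,kln,klq,knq,kns,kqs,lnq,lqs,nqs
∂3: piv[agkl,akns,akqs,alnq,anqs,gklq,knqs] rk=7
∂1c = 0
c vs im∂2: reduces to 0 ⇒ boundary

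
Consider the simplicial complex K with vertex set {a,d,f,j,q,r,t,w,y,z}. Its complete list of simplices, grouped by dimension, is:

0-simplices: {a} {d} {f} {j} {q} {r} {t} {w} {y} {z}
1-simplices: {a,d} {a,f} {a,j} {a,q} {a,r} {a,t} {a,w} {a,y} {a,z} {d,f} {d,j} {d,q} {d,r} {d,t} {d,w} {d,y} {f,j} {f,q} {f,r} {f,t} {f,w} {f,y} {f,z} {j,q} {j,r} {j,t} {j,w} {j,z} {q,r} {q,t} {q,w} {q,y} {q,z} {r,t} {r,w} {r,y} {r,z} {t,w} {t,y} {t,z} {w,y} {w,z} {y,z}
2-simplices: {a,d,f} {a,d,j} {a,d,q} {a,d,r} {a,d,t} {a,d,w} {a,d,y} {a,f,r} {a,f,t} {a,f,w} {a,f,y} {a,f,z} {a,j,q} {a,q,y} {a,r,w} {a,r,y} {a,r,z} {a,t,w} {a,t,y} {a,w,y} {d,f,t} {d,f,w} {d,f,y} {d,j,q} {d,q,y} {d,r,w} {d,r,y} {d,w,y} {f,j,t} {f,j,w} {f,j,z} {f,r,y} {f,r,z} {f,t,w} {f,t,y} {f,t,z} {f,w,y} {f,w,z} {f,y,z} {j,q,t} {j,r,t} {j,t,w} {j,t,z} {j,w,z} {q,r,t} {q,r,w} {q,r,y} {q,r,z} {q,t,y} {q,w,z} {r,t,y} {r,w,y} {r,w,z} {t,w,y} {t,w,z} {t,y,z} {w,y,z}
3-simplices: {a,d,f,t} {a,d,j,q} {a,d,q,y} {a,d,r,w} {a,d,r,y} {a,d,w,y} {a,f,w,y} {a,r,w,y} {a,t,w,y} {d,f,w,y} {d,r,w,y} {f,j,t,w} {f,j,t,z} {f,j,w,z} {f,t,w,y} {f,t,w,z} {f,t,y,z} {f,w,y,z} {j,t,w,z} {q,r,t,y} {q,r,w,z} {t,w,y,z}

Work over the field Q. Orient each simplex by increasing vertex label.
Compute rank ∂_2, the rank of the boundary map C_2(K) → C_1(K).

rank∂_2=33

n_0=10 n_1=43 n_2=57 n_3=22  [Q]
∂1: piv[ad,af,aj,aq,ar,at,aw,ay,az] rk=9  ker:df,dj,dq,dr,dt,dw,dy,fj,fq,fr,ft,fw,fy,fz,jq,jr,jt,jw,jz,qr,qt,qw,qy,qz,rt,rw,ry,rz,tw,ty,tz,wy,wz,yz
∂2: piv[adf,adj,adq,adr,adt,adw,ady,afr,aft,afw,afy,afz,ajq,aqy,arw,ary,arz,atw,aty,awy,fjt,fjw,fjz,ftz,fwz,fyz,jqt,jrt,qrt,qrw,qry,qrz,qty] rk=33  ker:dft,dfw,dfy,djq,dqy,drw,dry,dwy,fry,frz,ftw,fty,fwy,jtw,jtz,jwz,qwz,rty,rwy,rwz,twy,twz,tyz,wyz
∂3: piv[adft,adjq,adqy,adrw,adry,adwy,afwy,arwy,atwy,dfwy,fjtw,fjtz,fjwz,ftwy,ftwz,ftyz,fwyz,qrty,qrwz] rk=19  ker:drwy,jtwz,twyz
rk∂_2=33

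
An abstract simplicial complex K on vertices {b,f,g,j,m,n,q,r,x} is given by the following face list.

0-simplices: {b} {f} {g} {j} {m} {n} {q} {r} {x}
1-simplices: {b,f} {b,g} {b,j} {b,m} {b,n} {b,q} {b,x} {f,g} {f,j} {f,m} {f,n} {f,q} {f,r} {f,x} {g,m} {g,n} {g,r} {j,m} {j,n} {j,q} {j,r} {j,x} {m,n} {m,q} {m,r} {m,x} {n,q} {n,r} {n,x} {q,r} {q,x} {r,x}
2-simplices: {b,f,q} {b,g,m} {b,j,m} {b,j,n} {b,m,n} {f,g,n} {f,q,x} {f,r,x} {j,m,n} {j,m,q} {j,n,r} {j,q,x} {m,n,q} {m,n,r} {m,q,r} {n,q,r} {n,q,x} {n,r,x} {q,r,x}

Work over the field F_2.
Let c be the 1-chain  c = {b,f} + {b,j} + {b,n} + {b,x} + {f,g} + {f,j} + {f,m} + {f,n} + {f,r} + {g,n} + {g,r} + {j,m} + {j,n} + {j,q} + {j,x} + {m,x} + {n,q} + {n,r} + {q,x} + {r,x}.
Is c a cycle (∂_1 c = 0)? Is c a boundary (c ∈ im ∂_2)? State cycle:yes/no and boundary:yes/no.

n_0=9 n_1=32 n_2=19  [Z2]
∂1: piv[bf,bg,bj,bm,bn,bq,bx,fr] rk=8  ker:fg,fj,fm,fn,fq,fx,gm,gn,gr,jm,jn,jq,jr,jx,mn,mq,mr,mx,nq,nr,nx,qr,qx,rx
∂2: piv[bfq,bgm,bjm,bjn,bmn,fgn,fqx,frx,jmq,jnr,jqx,mnq,mnr,mqr,nqx,nrx] rk=16  ker:jmn,nqr,qrx
∂1c = {g} + {m} + {q} + {x}

cycle:no boundary:no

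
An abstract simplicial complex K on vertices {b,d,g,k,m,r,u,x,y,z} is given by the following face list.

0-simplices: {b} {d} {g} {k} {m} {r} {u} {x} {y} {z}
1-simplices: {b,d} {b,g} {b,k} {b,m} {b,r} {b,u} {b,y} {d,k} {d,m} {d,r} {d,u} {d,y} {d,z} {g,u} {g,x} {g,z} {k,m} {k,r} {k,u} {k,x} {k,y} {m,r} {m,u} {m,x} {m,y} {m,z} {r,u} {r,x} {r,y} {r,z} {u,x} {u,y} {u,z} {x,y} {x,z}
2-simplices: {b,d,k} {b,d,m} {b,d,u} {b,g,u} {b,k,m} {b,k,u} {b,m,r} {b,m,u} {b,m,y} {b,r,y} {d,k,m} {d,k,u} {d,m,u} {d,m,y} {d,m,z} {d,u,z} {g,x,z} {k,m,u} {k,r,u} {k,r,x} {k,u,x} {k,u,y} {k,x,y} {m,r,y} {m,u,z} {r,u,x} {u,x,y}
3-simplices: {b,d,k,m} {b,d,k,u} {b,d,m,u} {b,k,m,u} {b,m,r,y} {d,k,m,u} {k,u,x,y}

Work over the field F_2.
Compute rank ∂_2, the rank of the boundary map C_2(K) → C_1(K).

n_0=10 n_1=35 n_2=27 n_3=7  [Z2]
∂1: piv[bd,bg,bk,bm,br,bu,by,dz,gx] rk=9  ker:dk,dm,dr,du,dy,gu,gz,km,kr,ku,kx,ky,mr,mu,mx,my,mz,ru,rx,ry,rz,ux,uy,uz,xy,xz
∂2: piv[bdk,bdm,bdu,bgu,bkm,bku,bmr,bmu,bmy,bry,dmy,dmz,duz,gxz,kru,krx,kux,kuy,kxy] rk=19  ker:dkm,dku,dmu,kmu,mry,muz,rux,uxy
∂3: piv[bdkm,bdku,bdmu,bkmu,bmry,kuxy] rk=6  ker:dkmu
rk∂_2=19

rank∂_2=19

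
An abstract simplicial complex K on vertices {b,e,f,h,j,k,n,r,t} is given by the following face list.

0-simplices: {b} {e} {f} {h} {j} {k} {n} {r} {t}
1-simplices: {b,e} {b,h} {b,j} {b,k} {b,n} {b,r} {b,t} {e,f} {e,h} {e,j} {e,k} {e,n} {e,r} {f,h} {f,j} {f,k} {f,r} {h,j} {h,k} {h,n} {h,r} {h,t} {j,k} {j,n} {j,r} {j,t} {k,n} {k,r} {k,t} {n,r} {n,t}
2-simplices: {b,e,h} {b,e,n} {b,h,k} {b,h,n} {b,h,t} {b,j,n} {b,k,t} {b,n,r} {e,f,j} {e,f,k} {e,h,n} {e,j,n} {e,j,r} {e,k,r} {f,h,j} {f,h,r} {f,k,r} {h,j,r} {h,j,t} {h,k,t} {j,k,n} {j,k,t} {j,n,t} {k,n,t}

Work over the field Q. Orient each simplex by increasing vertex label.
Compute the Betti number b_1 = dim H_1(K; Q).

b_1=3

n_0=9 n_1=31 n_2=24  [Q]
∂1: piv[be,bh,bj,bk,bn,br,bt,ef] rk=8  ker:eh,ej,ek,en,er,fh,fj,fk,fr,hj,hk,hn,hr,ht,jk,jn,jr,jt,kn,kr,kt,nr,nt
∂2: piv[beh,ben,bhk,bhn,bht,bjn,bkt,bnr,efj,efk,ejn,ejr,ekr,fhj,fhr,fkr,hjt,jkn,jkt,jnt] rk=20  ker:ehn,hjr,hkt,knt
b_1=(31−8)−20=3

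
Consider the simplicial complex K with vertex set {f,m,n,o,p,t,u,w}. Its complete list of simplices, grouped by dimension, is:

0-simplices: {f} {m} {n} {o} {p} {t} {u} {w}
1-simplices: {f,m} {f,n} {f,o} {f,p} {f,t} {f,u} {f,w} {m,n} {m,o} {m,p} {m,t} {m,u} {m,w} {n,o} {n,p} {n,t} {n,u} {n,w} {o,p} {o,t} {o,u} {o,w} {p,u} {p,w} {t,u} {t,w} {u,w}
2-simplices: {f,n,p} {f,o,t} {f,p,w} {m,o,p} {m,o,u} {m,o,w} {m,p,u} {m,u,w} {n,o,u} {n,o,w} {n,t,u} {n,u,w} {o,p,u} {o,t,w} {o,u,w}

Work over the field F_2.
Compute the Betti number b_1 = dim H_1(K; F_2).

b_1=8

n_0=8 n_1=27 n_2=15  [Z2]
∂1: piv[fm,fn,fo,fp,ft,fu,fw] rk=7  ker:mn,mo,mp,mt,mu,mw,no,np,nt,nu,nw,op,ot,ou,ow,pu,pw,tu,tw,uw
∂2: piv[fnp,fot,fpw,mop,mou,mow,mpu,muw,nou,now,ntu,otw] rk=12  ker:nuw,opu,ouw
b_1=(27−7)−12=8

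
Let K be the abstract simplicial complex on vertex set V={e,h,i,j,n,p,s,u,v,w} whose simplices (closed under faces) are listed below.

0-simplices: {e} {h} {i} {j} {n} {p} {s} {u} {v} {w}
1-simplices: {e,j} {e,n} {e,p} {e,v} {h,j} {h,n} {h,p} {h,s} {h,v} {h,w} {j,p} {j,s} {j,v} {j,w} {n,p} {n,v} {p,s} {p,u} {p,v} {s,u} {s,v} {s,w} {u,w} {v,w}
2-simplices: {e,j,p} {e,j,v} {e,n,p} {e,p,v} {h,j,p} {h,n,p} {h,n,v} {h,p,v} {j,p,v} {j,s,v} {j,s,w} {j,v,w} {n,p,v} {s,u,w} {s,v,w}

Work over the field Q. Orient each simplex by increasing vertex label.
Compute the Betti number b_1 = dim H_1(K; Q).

n_0=10 n_1=24 n_2=15  [Q]
∂1: piv[ej,en,ep,ev,hj,hs,hw,pu] rk=8  ker:hn,hp,hv,jp,js,jv,jw,np,nv,ps,pv,su,sv,sw,uw,vw
∂2: piv[ejp,ejv,enp,epv,hjp,hnp,hnv,hpv,jsv,jsw,jvw,suw] rk=12  ker:jpv,npv,svw
b_1=(24−8)−12=4

b_1=4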